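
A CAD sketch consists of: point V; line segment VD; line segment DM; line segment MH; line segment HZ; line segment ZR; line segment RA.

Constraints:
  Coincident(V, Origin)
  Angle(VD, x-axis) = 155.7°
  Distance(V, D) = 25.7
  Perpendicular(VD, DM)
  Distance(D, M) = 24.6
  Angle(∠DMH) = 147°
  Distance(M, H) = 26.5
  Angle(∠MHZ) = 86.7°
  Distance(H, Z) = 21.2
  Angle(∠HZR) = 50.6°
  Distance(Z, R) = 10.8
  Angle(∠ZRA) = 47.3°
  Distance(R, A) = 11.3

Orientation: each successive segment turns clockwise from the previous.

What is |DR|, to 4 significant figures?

37.98

∠MHZ = 86.7° gives HZ at -60.60° from the x-axis; with |HZ| = 21.2, Z = (19.41, 28.84). ∠HZR = 50.6° gives ZR at 170.0° from the x-axis; with |ZR| = 10.8, R = (8.771, 30.72). Then |DR| = |R − D| = 37.98.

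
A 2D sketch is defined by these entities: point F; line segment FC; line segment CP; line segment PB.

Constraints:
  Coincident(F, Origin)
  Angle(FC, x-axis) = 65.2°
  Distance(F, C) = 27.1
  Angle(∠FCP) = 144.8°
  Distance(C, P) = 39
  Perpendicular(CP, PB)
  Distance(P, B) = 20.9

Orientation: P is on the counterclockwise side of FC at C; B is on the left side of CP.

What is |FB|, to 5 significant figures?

61.372

∠FCP = 144.8°, so CP runs at 65.2° + (180° − 144.8°) = 100.40° from the x-axis; with |CP| = 39.0, P = C + 39.0·(cos 100.40°, sin 100.40°) = (4.3269, 62.960). CP is perpendicular to PB; with |PB| = 20.9 on the left of CP, B = P + 20.9·(-0.98357, -0.18052) = (-16.230, 59.187). Then |FB| = |B − F| = 61.372.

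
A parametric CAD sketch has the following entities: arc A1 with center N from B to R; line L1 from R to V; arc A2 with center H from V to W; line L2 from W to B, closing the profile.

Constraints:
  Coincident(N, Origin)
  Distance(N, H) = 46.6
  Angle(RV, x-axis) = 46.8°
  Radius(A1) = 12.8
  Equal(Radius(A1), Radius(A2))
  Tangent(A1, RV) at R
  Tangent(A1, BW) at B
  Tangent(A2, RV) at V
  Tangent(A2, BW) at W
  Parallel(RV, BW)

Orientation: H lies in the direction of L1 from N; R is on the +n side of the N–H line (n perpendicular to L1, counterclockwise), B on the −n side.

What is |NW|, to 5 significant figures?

48.326

The slot axis is L1's direction at 46.8°, so u = (cos 46.8°, sin 46.8°) = (0.68455, 0.72897) and n = (−sin 46.8°, cos 46.8°) = (-0.72897, 0.68455). N is at the origin and H lies 46.6 along u from N, so H = 46.6·u = (31.900, 33.970). Tangency of A1 to both parallel lines with radius 12.8 puts R and B at N ± 12.8·n: R = (-9.3308, 8.7622), B = (9.3308, -8.7622). Equal radii place V and W the same way about H: V = H + 12.8·n = (22.569, 42.732), W = H − 12.8·n = (41.231, 25.208). Then |NW| = |W − N| = 48.326.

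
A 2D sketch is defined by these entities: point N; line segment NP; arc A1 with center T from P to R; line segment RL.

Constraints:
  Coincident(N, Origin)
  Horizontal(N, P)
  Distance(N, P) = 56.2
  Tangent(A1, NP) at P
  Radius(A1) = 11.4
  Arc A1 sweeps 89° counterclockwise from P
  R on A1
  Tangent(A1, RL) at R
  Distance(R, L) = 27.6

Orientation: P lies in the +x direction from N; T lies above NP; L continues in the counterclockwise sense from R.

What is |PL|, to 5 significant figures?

40.575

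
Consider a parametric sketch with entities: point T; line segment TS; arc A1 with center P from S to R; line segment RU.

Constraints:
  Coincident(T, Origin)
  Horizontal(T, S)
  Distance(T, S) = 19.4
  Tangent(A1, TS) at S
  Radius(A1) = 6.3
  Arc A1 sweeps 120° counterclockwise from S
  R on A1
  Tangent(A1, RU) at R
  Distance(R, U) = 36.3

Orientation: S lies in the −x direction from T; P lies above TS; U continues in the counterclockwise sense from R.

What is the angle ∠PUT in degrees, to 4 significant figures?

17.98°

T is at the origin; T and S share the same y with |TS| = 19.4 and S on the −x side, so S = (-19.40, 0.000). Tangency of A1 to TS means the radius PS is perpendicular to TS, so P = S + (0, 6.3) = (-19.40, 6.300). On A1, S sits at bearing -90° from P; a 120° counterclockwise sweep puts R at bearing 30°, so R = P + 6.3·(cos 30°, sin 30°) = (-13.94, 9.450). Since A1 is tangent to RU there, PR ⟂ RU, so RU runs along (−sin 30°, cos 30°); with |RU| = 36.3, U = (-32.09, 40.89). Then cos ∠PUT = UP·UT / (|UP||UT|), giving 17.98°.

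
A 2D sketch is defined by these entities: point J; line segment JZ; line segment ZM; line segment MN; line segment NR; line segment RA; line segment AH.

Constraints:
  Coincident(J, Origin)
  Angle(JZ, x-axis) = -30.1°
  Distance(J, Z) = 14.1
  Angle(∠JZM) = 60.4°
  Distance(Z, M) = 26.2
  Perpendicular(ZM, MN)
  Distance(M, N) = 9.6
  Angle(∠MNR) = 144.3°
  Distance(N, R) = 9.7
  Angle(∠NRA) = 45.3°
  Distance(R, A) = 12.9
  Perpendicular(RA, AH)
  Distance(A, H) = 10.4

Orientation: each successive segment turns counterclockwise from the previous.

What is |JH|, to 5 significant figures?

23.564

∠NRA = 45.3° gives RA at -10.100° from the x-axis; with |RA| = 12.9, A = (7.6014, 11.358). RA is perpendicular to AH, so AH runs at 79.900°; with |AH| = 10.4, H = (9.4252, 21.597). Then |JH| = |H − J| = 23.564.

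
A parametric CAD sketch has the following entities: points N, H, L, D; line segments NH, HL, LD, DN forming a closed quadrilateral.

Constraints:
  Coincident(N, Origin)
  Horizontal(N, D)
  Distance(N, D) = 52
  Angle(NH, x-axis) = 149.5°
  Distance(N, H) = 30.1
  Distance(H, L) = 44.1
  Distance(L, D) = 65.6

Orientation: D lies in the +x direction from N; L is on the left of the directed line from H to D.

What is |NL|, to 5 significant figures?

46.562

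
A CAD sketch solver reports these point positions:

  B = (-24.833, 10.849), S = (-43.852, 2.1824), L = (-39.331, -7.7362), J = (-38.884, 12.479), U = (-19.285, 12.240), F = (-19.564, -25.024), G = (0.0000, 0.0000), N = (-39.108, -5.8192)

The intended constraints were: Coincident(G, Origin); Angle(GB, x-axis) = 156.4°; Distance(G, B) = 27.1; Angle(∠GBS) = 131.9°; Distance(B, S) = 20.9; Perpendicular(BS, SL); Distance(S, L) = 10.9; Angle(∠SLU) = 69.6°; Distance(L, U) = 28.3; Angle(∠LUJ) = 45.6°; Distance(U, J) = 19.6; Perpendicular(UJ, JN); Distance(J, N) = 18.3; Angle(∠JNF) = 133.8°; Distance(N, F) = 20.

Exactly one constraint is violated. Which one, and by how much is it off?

Distance(N, F) = 20 — off by 7.40.

G = (0.00, 0.00) ✓; GB at 156.4° ✓; |GB| = 27.10 ✓; ∠GBS = 131.9° ✓; |BS| = 20.90 ✓; ∠(BS, SL) = 90.01° ✓; |SL| = 10.90 ✓; ∠SLU = 69.60° ✓; |LU| = 28.30 ✓; ∠LUJ = 45.60° ✓; |UJ| = 19.60 ✓; ∠(UJ, JN) = 90.00° ✓; |JN| = 18.30 ✓; ∠JNF = 133.8° ✓; |NF| = 27.40 ✗.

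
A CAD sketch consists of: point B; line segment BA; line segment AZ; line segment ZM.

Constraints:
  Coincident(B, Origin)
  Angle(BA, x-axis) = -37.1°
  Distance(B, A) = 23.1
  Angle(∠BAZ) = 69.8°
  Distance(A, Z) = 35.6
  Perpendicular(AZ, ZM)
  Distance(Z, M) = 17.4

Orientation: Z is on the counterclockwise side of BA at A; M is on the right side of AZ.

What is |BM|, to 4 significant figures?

47.86

B is at the origin; BA runs at -37.1° with length 23.1, so A = 23.1·(cos -37.1°, sin -37.1°) = (18.42, -13.93). ∠BAZ = 69.8°, so AZ runs at -37.1° + (180° − 69.8°) = 73.10° from the x-axis; with |AZ| = 35.6, Z = A + 35.6·(cos 73.10°, sin 73.10°) = (28.77, 20.13). The perpendicularity gives ZM at right angles to AZ; with |ZM| = 17.4 on the right of AZ, M = Z + 17.4·(0.9568, -0.2907) = (45.42, 15.07). Then |BM| = |M − B| = 47.86.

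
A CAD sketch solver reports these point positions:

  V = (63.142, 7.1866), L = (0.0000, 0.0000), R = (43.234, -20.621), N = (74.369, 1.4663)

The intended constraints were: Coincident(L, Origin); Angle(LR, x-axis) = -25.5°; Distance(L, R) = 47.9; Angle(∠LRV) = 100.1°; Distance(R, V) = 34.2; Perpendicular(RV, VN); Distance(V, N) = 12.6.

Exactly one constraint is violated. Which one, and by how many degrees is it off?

Perpendicular(RV, VN) — off by 8.60°.

L = (0.00, 0.00) ✓; LR at -25.50° ✓; |LR| = 47.90 ✓; ∠LRV = 100.1° ✓; |RV| = 34.20 ✓; ∠(RV, VN) = 81.40° ✗; |VN| = 12.60 ✓.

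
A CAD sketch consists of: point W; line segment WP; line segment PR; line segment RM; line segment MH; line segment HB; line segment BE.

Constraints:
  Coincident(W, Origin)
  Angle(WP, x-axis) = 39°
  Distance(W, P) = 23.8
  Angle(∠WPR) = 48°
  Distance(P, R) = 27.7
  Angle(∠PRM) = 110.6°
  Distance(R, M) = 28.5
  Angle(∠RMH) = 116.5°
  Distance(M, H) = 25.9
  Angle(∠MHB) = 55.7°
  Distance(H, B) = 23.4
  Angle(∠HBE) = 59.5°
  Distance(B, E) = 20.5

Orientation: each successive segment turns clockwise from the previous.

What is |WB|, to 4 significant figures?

5.244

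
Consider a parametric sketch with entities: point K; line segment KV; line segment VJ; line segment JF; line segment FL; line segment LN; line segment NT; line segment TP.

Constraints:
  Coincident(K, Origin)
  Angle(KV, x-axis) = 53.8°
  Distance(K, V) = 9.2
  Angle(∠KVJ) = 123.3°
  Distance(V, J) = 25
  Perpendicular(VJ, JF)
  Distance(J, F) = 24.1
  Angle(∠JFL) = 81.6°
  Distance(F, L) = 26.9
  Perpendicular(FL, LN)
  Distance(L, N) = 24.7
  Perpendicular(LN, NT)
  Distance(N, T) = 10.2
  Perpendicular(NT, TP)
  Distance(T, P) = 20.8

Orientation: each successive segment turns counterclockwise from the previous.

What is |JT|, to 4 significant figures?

13.21

K is at the origin; KV runs at 53.8° with length 9.2, so V = (5.434, 7.424). ∠KVJ = 123.3° gives VJ at 110.5° from the x-axis; with |VJ| = 25.0, J = (-3.322, 30.84). VJ is perpendicular to JF, so JF runs at -159.5°; with |JF| = 24.1, F = (-25.90, 22.40). ∠JFL = 81.6° gives FL at -61.10° from the x-axis; with |FL| = 26.9, L = (-12.90, -1.149). The perpendicularity gives LN at right angles to FL, so LN runs at 28.90°; with |LN| = 24.7, N = (8.729, 10.79). The perpendicularity gives NT at right angles to LN, so NT runs at 118.9°; with |NT| = 10.2, T = (3.799, 19.72). Then |JT| = |T − J| = 13.21.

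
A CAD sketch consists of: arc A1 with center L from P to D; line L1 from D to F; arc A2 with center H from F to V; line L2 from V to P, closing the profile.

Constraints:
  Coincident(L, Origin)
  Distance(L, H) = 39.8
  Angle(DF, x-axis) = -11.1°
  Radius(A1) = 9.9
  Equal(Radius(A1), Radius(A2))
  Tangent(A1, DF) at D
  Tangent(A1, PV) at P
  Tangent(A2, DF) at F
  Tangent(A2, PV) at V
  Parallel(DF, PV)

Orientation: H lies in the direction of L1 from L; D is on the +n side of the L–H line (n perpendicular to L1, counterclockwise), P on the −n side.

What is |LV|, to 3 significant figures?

41.0

Tangency of A1 to both parallel lines with radius 9.9 puts D and P at L ± 9.9·n: D = (1.91, 9.71), P = (-1.91, -9.71). Equal radii place F and V the same way about H: F = H + 9.9·n = (41.0, 2.05), V = H − 9.9·n = (37.1, -17.4). Then |LV| = |V − L| = 41.0.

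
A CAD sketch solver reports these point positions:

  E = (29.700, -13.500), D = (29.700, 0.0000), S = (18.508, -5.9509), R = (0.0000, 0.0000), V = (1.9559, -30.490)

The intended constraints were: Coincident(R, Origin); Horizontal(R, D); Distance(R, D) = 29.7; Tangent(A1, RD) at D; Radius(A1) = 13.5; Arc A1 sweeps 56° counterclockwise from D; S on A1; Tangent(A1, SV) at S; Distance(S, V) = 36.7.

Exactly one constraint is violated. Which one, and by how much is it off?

Distance(S, V) = 36.7 — off by 7.10.

R = (0.00, 0.00) ✓; R.y = 0.00, D.y = 0.00 ✓; |RD| = 29.70 ✓; ∠(ED, DR) = 90.00° ✓; |ED| = 13.50 ✓; bearing(E→S) − bearing(E→D) = 56.00° ✓; |ES| = 13.50 ✓; ∠(ES, SV) = 90.00° ✓; |SV| = 29.60 ✗.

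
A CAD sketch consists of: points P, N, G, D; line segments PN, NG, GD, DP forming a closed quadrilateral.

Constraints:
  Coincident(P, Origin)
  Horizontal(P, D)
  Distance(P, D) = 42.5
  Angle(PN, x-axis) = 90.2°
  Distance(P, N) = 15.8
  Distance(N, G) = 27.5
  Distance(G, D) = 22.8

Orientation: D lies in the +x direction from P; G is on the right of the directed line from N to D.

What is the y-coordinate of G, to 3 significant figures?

-3.11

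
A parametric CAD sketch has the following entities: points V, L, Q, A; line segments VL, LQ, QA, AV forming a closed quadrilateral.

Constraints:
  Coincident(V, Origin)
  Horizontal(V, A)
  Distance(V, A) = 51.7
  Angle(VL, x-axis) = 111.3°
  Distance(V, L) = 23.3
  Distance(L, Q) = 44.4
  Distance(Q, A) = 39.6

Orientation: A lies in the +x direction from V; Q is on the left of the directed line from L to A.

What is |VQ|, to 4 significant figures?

48.89

V is at the origin; V and A share the same y with |VA| = 51.7 and A in +x, so A = (51.7, 0). VL runs at 111.3° with |VL| = 23.3, so L = (-8.464, 21.71). Q is determined by |LQ| = 44.4 and |QA| = 39.6 together: it lies at the intersection of circle(L, 44.4) and circle(A, 39.6). With |LA| = 63.96, the foot of the radical line on LA is 35.13 from L and the perpendicular offset is √(44.4² − 35.13²) = 27.15. Taking the left-of-LA solution: Q = (33.80, 35.32).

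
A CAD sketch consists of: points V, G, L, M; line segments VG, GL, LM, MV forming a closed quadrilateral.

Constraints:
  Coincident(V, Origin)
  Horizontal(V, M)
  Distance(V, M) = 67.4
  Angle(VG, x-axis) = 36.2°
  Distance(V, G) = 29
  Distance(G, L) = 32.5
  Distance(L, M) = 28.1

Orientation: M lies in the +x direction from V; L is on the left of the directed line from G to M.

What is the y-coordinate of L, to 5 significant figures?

25.163

Checks: |GL| = 32.50 ✓; |LM| = 28.10 ✓.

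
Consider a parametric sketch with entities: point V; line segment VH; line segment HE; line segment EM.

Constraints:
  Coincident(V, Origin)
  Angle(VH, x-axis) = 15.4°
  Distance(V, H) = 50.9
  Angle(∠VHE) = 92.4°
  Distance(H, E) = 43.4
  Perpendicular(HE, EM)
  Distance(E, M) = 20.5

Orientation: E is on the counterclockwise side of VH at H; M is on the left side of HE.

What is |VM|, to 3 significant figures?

54.7

V is at the origin; VH runs at 15.4° with length 50.9, so H = 50.9·(cos 15.4°, sin 15.4°) = (49.1, 13.5). ∠VHE = 92.4°, so HE runs at 15.4° + (180° − 92.4°) = 103° from the x-axis; with |HE| = 43.4, E = H + 43.4·(cos 103°, sin 103°) = (39.3, 55.8). The perpendicularity gives EM at right angles to HE; with |EM| = 20.5 on the left of HE, M = E + 20.5·(-0.974, -0.225) = (19.3, 51.2). Then |VM| = |M − V| = 54.7.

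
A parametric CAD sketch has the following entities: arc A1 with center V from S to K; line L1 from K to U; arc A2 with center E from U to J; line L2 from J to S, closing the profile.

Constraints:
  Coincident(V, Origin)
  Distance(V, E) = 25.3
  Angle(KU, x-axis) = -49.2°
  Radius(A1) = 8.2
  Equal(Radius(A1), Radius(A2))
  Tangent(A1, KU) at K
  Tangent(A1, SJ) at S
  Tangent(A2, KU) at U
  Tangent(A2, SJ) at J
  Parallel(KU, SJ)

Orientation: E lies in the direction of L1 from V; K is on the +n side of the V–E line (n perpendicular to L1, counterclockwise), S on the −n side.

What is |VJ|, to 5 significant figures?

26.596

Tangency of A1 to both parallel lines with radius 8.2 puts K and S at V ± 8.2·n: K = (6.2074, 5.3580), S = (-6.2074, -5.3580). Equal radii place U and J the same way about E: U = E + 8.2·n = (22.739, -13.794), J = E − 8.2·n = (10.324, -24.510). Then |VJ| = |J − V| = 26.596.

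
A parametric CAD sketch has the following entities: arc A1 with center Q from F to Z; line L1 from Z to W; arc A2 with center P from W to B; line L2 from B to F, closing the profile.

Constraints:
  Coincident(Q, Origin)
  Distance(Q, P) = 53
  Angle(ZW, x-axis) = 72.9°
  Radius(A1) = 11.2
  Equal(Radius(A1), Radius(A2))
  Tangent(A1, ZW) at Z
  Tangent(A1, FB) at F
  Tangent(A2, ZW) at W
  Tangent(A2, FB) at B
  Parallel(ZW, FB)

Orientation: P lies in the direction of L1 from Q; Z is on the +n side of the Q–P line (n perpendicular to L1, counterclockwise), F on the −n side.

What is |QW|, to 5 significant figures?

54.170

The slot axis is L1's direction at 72.9°, so u = (cos 72.9°, sin 72.9°) = (0.29404, 0.95579) and n = (−sin 72.9°, cos 72.9°) = (-0.95579, 0.29404). Q is at the origin and P lies 53.0 along u from Q, so P = 53.0·u = (15.584, 50.657). Tangency of A1 to both parallel lines with radius 11.2 puts Z and F at Q ± 11.2·n: Z = (-10.705, 3.2933), F = (10.705, -3.2933). Equal radii place W and B the same way about P: W = P + 11.2·n = (4.8793, 53.950), B = P − 11.2·n = (26.289, 47.364). Then |QW| = |W − Q| = 54.170.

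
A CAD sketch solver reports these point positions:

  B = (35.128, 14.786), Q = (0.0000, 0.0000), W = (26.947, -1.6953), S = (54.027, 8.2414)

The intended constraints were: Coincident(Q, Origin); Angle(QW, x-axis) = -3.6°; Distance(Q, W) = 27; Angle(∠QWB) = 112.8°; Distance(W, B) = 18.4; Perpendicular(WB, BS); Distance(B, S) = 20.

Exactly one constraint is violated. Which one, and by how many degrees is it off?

Perpendicular(WB, BS) — off by 7.30°.

Q = (0.00, 0.00) ✓; QW at -3.600° ✓; |QW| = 27.00 ✓; ∠QWB = 112.8° ✓; |WB| = 18.40 ✓; ∠(WB, BS) = 82.70° ✗; |BS| = 20.00 ✓.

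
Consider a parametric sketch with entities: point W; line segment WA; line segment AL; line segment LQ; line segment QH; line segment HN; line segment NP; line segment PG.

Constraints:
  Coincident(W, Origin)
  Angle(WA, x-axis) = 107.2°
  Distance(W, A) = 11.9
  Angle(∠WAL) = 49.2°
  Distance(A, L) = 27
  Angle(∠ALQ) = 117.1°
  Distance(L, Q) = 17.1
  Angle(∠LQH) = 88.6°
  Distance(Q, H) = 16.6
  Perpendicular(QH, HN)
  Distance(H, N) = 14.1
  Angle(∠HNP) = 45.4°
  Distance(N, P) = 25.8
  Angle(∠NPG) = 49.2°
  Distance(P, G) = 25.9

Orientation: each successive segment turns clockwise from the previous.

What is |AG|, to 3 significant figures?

34.9

W is at the origin; WA runs at 107.2° with length 11.9, so A = (-3.52, 11.4). ∠WAL = 49.2° gives AL at -23.6° from the x-axis; with |AL| = 27.0, L = (21.2, 0.558). ∠ALQ = 117.1° gives LQ at -86.5° from the x-axis; with |LQ| = 17.1, Q = (22.3, -16.5). ∠LQH = 88.6° gives QH at -178° from the x-axis; with |QH| = 16.6, H = (5.68, -17.1). The perpendicularity gives HN at right angles to QH, so HN runs at 92.1°; with |HN| = 14.1, N = (5.16, -3.03). ∠HNP = 45.4° gives NP at -42.5° from the x-axis; with |NP| = 25.8, P = (24.2, -20.5). ∠NPG = 49.2° gives PG at -173° from the x-axis; with |PG| = 25.9, G = (-1.54, -23.5). Then |AG| = |G − A| = 34.9.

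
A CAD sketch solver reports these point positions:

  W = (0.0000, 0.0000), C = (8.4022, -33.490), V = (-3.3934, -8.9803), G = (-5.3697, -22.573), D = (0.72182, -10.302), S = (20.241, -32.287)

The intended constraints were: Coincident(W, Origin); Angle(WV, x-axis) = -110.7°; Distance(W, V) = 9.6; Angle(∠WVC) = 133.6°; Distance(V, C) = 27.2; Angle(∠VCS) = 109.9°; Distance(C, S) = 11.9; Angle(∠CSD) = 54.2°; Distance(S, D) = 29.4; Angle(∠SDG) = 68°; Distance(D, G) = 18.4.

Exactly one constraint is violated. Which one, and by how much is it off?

Distance(D, G) = 18.4 — off by 4.70.

W = (0.00, 0.00) ✓; WV at -110.7° ✓; |WV| = 9.600 ✓; ∠WVC = 133.6° ✓; |VC| = 27.20 ✓; ∠VCS = 109.9° ✓; |CS| = 11.90 ✓; ∠CSD = 54.20° ✓; |SD| = 29.40 ✓; ∠SDG = 68.00° ✓; |DG| = 13.70 ✗.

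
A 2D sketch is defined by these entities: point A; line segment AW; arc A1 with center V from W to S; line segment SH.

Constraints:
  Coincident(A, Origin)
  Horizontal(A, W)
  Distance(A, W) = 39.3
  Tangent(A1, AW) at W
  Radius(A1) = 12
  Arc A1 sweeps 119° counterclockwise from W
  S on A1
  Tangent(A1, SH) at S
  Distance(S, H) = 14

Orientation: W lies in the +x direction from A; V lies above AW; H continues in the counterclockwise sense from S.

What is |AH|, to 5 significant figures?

52.473

A is at the origin; AW is horizontal with |AW| = 39.3 and W on the +x side, so W = (39.300, 0.0000). Since A1 is tangent to AW there, VW ⟂ AW, so V = W + (0, 12) = (39.300, 12.000). On A1, W sits at bearing -90° from V; a 119° counterclockwise sweep puts S at bearing 29°, so S = V + 12.0·(cos 29°, sin 29°) = (49.795, 17.818). Since A1 is tangent to SH there, VS ⟂ SH, so SH runs along (−sin 29°, cos 29°); with |SH| = 14.0, H = (43.008, 30.062). Then |AH| = |H − A| = 52.473.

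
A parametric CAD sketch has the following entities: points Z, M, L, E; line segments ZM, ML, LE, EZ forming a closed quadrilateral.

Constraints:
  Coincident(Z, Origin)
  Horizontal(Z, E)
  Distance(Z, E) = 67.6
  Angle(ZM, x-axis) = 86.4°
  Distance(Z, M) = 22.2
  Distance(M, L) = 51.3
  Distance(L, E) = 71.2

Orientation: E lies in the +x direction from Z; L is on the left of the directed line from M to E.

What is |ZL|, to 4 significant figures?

70.68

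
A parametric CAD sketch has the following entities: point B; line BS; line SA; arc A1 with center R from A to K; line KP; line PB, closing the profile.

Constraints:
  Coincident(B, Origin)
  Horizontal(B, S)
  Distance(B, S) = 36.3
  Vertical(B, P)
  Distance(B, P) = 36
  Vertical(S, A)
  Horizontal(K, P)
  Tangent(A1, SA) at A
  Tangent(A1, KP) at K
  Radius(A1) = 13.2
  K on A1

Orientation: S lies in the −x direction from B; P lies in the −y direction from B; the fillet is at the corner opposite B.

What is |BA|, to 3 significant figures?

42.9

B is at the origin; BS is horizontal with |BS| = 36.3 and S on the −x side, so S = (-36.3, 0.00). BP is vertical with |BP| = 36.0 and P on the −y side, so P = (0.00, -36.0). The virtual corner opposite B is at (-36.3, -36.0). A1 meets SA tangentially, so RA is at right angles to SA and A1 meets KP tangentially, so RK is at right angles to KP, with radius 13.2, so the center R sits 13.2 in from both sides at R = (-23.1, -22.8). That places the tangent points at A = (-36.3, -22.8) on SA and K = (-23.1, -36.0) on KP. Then |BA| = |A − B| = 42.9.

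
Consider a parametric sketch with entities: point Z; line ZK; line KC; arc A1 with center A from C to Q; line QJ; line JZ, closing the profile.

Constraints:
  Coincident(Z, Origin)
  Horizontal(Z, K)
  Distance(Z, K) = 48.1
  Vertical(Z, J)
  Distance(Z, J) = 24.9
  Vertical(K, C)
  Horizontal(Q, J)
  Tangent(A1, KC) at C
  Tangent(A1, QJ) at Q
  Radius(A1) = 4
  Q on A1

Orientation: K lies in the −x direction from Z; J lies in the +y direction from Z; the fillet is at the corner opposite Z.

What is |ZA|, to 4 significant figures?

48.80

ZJ is vertical with |ZJ| = 24.9 and J on the +y side, so J = (0.000, 24.90). The virtual corner opposite Z is at (-48.10, 24.90). Since A1 is tangent to KC there, AC ⟂ KC and the tangent condition forces AQ to be normal to QJ, with radius 4.0, so the center A sits 4.0 in from both sides at A = (-44.10, 20.90). Then |ZA| = |A − Z| = 48.80.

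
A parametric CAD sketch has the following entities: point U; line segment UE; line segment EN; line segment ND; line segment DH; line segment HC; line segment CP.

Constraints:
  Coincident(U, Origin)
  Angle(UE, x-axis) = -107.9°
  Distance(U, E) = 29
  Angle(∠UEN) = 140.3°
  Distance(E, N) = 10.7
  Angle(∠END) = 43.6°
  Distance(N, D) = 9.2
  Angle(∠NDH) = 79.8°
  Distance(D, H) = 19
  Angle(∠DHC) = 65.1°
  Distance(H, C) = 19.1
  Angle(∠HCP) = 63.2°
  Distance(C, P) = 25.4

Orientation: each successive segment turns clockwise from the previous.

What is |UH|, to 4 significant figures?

32.23

U is at the origin; UE runs at -107.9° with length 29.0, so E = (-8.913, -27.60). ∠UEN = 140.3° gives EN at -147.6° from the x-axis; with |EN| = 10.7, N = (-17.95, -33.33). ∠END = 43.6° gives ND at 76.00° from the x-axis; with |ND| = 9.2, D = (-15.72, -24.40). ∠NDH = 79.8° gives DH at -24.20° from the x-axis; with |DH| = 19.0, H = (1.608, -32.19). Then |UH| = |H − U| = 32.23.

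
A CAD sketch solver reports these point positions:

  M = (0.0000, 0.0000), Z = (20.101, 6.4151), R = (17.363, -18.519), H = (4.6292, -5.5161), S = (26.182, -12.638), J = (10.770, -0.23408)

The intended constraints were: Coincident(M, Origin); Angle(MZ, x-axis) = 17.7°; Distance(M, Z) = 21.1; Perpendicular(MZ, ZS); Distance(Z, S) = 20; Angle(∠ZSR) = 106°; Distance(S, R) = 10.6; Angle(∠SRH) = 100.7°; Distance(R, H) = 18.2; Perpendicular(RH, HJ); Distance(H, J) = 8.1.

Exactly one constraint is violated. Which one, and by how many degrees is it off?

Perpendicular(RH, HJ) — off by 3.70°.

M = (0.00, 0.00) ✓; MZ at 17.70° ✓; |MZ| = 21.10 ✓; ∠(MZ, ZS) = 90.00° ✓; |ZS| = 20.00 ✓; ∠ZSR = 106.0° ✓; |SR| = 10.60 ✓; ∠SRH = 100.7° ✓; |RH| = 18.20 ✓; ∠(RH, HJ) = 93.70° ✗; |HJ| = 8.100 ✓.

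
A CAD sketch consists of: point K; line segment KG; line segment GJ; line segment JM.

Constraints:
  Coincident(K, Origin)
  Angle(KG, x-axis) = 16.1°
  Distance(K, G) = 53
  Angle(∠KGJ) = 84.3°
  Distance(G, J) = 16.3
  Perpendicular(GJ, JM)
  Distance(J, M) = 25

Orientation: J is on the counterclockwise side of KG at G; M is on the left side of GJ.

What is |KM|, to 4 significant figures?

29.85

∠KGJ = 84.3°, so GJ runs at 16.1° + (180° − 84.3°) = 111.8° from the x-axis; with |GJ| = 16.3, J = G + 16.3·(cos 111.8°, sin 111.8°) = (44.87, 29.83). GJ is perpendicular to JM; with |JM| = 25.0 on the left of GJ, M = J + 25.0·(-0.9285, -0.3714) = (21.66, 20.55). Then |KM| = |M − K| = 29.85.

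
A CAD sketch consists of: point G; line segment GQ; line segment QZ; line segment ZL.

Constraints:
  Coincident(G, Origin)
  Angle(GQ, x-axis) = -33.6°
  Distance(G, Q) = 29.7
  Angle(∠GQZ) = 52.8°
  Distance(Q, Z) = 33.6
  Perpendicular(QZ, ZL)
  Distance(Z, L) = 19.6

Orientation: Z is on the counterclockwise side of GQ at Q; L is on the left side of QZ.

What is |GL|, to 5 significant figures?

16.161

G is at the origin; GQ runs at -33.6° with length 29.7, so Q = 29.7·(cos -33.6°, sin -33.6°) = (24.738, -16.436). ∠GQZ = 52.8°, so QZ runs at -33.6° + (180° − 52.8°) = 93.600° from the x-axis; with |QZ| = 33.6, Z = Q + 33.6·(cos 93.600°, sin 93.600°) = (22.628, 17.098). QZ ⟂ ZL; with |ZL| = 19.6 on the left of QZ, L = Z + 19.6·(-0.99803, -0.062791) = (3.0667, 15.867). Then |GL| = |L − G| = 16.161.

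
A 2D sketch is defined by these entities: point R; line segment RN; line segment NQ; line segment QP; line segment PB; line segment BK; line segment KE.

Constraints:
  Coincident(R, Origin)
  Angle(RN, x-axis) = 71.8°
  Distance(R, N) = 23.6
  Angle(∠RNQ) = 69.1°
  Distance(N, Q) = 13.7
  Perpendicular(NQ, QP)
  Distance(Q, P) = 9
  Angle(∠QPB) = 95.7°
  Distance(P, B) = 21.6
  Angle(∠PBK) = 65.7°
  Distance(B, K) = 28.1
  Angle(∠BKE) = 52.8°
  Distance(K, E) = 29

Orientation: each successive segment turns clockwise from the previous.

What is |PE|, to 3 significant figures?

3.80

R is at the origin; RN runs at 71.8° with length 23.6, so N = (7.37, 22.4). ∠RNQ = 69.1° gives NQ at -39.1° from the x-axis; with |NQ| = 13.7, Q = (18.0, 13.8). NQ is perpendicular to QP, so QP runs at -129°; with |QP| = 9.0, P = (12.3, 6.79). ∠QPB = 95.7° gives PB at 147° from the x-axis; with |PB| = 21.6, B = (-5.71, 18.7). ∠PBK = 65.7° gives BK at 32.3° from the x-axis; with |BK| = 28.1, K = (18.0, 33.7). ∠BKE = 52.8° gives KE at -94.9° from the x-axis; with |KE| = 29.0, E = (15.6, 4.81). Then |PE| = |E − P| = 3.80.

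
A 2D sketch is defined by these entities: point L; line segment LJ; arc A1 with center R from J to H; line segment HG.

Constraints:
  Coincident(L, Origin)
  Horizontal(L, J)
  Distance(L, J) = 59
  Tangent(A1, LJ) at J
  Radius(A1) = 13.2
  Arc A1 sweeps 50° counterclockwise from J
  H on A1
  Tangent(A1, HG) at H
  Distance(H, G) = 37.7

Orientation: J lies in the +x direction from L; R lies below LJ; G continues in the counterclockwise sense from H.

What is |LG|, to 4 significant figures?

41.67

On A1, J sits at bearing 90° from R; a 50° counterclockwise sweep puts H at bearing 140°, so H = R + 13.2·(cos 140°, sin 140°) = (48.89, -4.715). The tangent condition forces RH to be normal to HG, so HG runs along (−sin 140°, cos 140°); with |HG| = 37.7, G = (24.66, -33.60). Then |LG| = |G − L| = 41.67.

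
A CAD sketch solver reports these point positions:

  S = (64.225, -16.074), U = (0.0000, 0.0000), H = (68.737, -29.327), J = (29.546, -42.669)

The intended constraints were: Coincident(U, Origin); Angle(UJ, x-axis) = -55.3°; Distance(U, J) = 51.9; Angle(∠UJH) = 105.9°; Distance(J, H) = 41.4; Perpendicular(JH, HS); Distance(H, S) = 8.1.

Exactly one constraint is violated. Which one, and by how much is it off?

Distance(H, S) = 8.1 — off by 5.90.

U = (0.00, 0.00) ✓; UJ at -55.30° ✓; |UJ| = 51.90 ✓; ∠UJH = 105.9° ✓; |JH| = 41.40 ✓; ∠(JH, HS) = 90.00° ✓; |HS| = 14.00 ✗.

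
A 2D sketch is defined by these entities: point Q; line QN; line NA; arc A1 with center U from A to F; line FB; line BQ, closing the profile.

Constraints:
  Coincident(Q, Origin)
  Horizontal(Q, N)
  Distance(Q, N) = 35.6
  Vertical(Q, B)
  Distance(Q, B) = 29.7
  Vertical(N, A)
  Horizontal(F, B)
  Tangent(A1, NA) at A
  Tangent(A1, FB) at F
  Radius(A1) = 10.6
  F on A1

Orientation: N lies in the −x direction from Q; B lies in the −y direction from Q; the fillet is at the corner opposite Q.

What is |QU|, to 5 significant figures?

31.461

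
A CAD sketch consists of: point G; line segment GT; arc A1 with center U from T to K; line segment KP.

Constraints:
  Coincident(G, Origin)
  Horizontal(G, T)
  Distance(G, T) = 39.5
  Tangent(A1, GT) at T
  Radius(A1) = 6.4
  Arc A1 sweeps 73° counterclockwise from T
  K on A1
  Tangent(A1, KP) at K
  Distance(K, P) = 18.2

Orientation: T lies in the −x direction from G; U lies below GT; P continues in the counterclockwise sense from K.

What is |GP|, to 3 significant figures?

55.5

G is at the origin; GT is horizontal with |GT| = 39.5 and T on the −x side, so T = (-39.5, 0.00). Since A1 is tangent to GT there, UT ⟂ GT, so U = T + (0, -6.4) = (-39.5, -6.40). On A1, T sits at bearing 90° from U; a 73° counterclockwise sweep puts K at bearing 163°, so K = U + 6.4·(cos 163°, sin 163°) = (-45.6, -4.53). Since A1 is tangent to KP there, UK ⟂ KP, so KP runs along (−sin 163°, cos 163°); with |KP| = 18.2, P = (-50.9, -21.9). Then |GP| = |P − G| = 55.5.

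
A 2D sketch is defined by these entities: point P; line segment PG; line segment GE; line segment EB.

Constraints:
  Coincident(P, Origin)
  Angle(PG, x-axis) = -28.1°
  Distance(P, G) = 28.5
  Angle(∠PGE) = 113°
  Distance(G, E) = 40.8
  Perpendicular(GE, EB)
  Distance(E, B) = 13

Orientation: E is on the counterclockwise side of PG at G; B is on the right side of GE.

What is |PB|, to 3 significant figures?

65.1

P is at the origin; PG runs at -28.1° with length 28.5, so G = 28.5·(cos -28.1°, sin -28.1°) = (25.1, -13.4). ∠PGE = 113.0°, so GE runs at -28.1° + (180° − 113.0°) = 38.9° from the x-axis; with |GE| = 40.8, E = G + 40.8·(cos 38.9°, sin 38.9°) = (56.9, 12.2). The perpendicularity gives EB at right angles to GE; with |EB| = 13.0 on the right of GE, B = E + 13.0·(0.628, -0.778) = (65.1, 2.08). Then |PB| = |B − P| = 65.1.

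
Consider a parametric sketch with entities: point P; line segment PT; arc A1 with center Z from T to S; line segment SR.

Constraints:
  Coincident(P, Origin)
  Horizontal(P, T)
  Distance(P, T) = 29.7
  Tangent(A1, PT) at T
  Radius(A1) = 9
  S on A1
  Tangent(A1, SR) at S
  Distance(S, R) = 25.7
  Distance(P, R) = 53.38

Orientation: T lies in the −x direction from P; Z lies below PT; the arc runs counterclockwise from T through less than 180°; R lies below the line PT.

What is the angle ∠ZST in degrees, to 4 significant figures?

48.24°

Checks: |ZT| = 9.000 ✓; |ZS| = 9.000 ✓; ∠(ZS, SR) = 90.00° ✓; |SR| = 25.70 ✓; |PR| = 53.38 ✓.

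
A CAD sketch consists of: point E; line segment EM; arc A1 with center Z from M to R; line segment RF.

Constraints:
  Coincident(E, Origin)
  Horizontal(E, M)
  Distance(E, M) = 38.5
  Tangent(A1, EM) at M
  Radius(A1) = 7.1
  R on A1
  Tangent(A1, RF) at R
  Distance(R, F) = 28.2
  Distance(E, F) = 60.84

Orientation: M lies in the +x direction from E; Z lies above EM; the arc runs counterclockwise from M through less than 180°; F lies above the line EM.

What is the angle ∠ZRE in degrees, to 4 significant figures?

18.16°

Checks: |ZM| = 7.100 ✓; |ZR| = 7.100 ✓; ∠(ZR, RF) = 90.00° ✓; |RF| = 28.20 ✓; |EF| = 60.84 ✓.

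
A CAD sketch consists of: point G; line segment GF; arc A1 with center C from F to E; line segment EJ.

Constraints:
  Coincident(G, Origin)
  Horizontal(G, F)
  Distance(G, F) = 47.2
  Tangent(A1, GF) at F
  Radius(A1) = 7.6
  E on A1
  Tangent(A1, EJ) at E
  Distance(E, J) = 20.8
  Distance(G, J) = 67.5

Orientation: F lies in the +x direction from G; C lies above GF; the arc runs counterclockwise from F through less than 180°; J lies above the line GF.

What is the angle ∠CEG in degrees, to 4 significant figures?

32.28°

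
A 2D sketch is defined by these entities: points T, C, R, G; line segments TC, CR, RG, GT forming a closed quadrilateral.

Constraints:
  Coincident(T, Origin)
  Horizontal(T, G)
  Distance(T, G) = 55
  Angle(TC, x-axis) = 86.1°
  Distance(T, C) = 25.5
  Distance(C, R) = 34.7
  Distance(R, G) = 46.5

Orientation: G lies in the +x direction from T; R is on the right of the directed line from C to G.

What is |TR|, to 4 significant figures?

12.53

T is at the origin; T and G share the same y with |TG| = 55.0 and G in +x, so G = (55.0, 0). TC runs at 86.1° with |TC| = 25.5, so C = (1.734, 25.44). R is determined by |CR| = 34.7 and |RG| = 46.5 together: it lies at the intersection of circle(C, 34.7) and circle(G, 46.5). With |CG| = 59.03, the foot of the radical line on CG is 21.40 from C and the perpendicular offset is √(34.7² − 21.40²) = 27.32. Taking the right-of-CG solution: R = (9.271, -8.431).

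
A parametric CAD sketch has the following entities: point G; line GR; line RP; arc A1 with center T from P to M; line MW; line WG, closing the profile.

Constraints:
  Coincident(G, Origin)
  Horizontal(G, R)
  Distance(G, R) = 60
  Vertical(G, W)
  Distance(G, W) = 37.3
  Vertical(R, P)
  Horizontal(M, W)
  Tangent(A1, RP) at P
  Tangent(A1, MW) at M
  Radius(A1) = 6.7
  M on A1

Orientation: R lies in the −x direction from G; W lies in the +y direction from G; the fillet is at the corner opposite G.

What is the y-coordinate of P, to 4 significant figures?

30.60

G is at the origin; GR is horizontal with |GR| = 60.0 and R on the −x side, so R = (-60.00, 0.000). GW is vertical with |GW| = 37.3 and W on the +y side, so W = (0.000, 37.30). The virtual corner opposite G is at (-60.00, 37.30). A1 meets RP tangentially, so TP is at right angles to RP and A1 meets MW tangentially, so TM is at right angles to MW, with radius 6.7, so the center T sits 6.7 in from both sides at T = (-53.30, 30.60). That places the tangent points at P = (-60.00, 30.60) on RP and M = (-53.30, 37.30) on MW. So P.y = 30.60.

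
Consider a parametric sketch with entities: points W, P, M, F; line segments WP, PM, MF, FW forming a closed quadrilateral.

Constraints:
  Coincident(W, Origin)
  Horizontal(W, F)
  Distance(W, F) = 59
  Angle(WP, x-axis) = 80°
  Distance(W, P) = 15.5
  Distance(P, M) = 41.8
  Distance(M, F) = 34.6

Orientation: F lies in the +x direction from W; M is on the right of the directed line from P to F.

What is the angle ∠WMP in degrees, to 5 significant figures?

20.294°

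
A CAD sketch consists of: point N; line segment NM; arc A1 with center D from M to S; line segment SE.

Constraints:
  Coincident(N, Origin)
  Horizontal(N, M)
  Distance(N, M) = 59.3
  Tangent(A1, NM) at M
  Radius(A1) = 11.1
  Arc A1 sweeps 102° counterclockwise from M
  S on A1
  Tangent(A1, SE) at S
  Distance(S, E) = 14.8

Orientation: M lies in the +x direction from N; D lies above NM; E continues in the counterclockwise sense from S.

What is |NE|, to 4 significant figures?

72.65

N is at the origin; NM is horizontal with |NM| = 59.3 and M on the +x side, so M = (59.30, 0.000). Tangency of A1 to NM means the radius DM is perpendicular to NM, so D = M + (0, 11.1) = (59.30, 11.10). On A1, M sits at bearing -90° from D; a 102° counterclockwise sweep puts S at bearing 12°, so S = D + 11.1·(cos 12°, sin 12°) = (70.16, 13.41). A1 meets SE tangentially, so DS is at right angles to SE, so SE runs along (−sin 12°, cos 12°); with |SE| = 14.8, E = (67.08, 27.88). Then |NE| = |E − N| = 72.65.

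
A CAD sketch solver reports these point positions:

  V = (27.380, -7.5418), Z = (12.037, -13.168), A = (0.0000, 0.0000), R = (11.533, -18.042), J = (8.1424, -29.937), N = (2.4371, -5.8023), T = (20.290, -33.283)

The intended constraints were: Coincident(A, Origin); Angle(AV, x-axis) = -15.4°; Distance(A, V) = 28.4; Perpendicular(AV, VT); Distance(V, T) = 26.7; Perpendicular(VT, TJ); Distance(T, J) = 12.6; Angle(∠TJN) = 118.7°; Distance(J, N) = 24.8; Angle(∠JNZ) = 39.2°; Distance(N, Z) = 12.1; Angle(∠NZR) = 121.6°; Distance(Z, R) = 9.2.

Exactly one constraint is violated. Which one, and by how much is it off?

Distance(Z, R) = 9.2 — off by 4.30.

A = (0.00, 0.00) ✓; AV at -15.40° ✓; |AV| = 28.40 ✓; ∠(AV, VT) = 90.00° ✓; |VT| = 26.70 ✓; ∠(VT, TJ) = 90.00° ✓; |TJ| = 12.60 ✓; ∠TJN = 118.7° ✓; |JN| = 24.80 ✓; ∠JNZ = 39.20° ✓; |NZ| = 12.10 ✓; ∠NZR = 121.6° ✓; |ZR| = 4.900 ✗.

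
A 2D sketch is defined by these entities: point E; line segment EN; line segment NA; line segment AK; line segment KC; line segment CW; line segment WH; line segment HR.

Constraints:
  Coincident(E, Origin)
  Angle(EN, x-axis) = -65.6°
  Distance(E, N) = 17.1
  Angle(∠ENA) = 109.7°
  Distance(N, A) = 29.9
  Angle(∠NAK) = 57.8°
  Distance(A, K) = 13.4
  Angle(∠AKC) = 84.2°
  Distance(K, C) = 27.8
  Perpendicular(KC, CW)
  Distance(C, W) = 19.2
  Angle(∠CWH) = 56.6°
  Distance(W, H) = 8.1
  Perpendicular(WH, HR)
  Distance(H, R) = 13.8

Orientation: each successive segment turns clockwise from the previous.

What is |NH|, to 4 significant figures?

20.19

E is at the origin; EN runs at -65.6° with length 17.1, so N = (7.064, -15.57). ∠ENA = 109.7° gives NA at -135.9° from the x-axis; with |NA| = 29.9, A = (-14.41, -36.38). ∠NAK = 57.8° gives AK at 101.9° from the x-axis; with |AK| = 13.4, K = (-17.17, -23.27). ∠AKC = 84.2° gives KC at 6.100° from the x-axis; with |KC| = 27.8, C = (10.47, -20.31). KC is perpendicular to CW, so CW runs at -83.90°; with |CW| = 19.2, W = (12.51, -39.41). ∠CWH = 56.6° gives WH at 152.7° from the x-axis; with |WH| = 8.1, H = (5.314, -35.69). Then |NH| = |H − N| = 20.19.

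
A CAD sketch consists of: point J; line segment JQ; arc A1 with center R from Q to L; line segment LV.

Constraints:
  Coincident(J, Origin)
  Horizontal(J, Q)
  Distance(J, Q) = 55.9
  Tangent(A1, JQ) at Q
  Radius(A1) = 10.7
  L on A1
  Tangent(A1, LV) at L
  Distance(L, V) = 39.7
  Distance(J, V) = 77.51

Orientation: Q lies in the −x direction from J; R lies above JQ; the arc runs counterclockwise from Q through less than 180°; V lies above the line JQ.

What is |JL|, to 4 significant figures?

47.77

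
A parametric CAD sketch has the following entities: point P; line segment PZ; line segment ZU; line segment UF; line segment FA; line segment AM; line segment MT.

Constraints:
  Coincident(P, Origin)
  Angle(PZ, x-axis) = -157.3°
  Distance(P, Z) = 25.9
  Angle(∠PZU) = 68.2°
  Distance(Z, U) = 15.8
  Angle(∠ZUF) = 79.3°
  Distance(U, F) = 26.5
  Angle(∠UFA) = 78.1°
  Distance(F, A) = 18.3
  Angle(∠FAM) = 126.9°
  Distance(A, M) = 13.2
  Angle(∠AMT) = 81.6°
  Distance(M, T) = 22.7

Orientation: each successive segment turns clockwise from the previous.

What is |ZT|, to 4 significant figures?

13.86

∠FAM = 126.9° gives AM at -164.8° from the x-axis; with |AM| = 13.2, M = (-17.53, -19.17). ∠AMT = 81.6° gives MT at 96.80° from the x-axis; with |MT| = 22.7, T = (-20.22, 3.369). Then |ZT| = |T − Z| = 13.86.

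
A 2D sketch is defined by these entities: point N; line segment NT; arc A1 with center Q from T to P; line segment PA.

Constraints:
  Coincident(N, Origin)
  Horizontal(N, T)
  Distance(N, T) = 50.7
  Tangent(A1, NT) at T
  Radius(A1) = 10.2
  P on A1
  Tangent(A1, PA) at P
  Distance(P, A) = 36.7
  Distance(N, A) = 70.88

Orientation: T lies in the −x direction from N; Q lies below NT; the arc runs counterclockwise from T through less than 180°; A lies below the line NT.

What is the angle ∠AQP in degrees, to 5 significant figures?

74.468°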